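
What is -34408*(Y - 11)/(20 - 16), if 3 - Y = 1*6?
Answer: 120428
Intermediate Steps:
Y = -3 (Y = 3 - 6 = -3)
-34408*(Y - 11)/(20 - 16) = -34408*(-3 - 11)/(20 - 16) = -(-481712)/4 = -34408*(-7/2) = 120428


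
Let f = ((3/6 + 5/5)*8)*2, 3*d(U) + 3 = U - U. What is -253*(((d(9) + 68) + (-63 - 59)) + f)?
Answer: 7843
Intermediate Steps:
d(U) = -1 (d(U) = -1 + (U - U)/3 = -1 + (⅓)*0 = -1 + 0 = -1)
f = 24 (f = ((3*(⅙) + 5*(⅕))*8)*2 = ((½ + 1)*8)*2 = ((3/2)*8)*2 = 12*2 = 24)
-253*(((d(9) + 68) + (-63 - 59)) + f) = -253*(((-1 + 68) + (-63 - 59)) + 24) = -253*((67 - 122) + 24) = -253*(-55 + 24) = -253*(-31) = 7843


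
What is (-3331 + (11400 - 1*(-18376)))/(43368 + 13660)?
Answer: 26445/57028 ≈ 0.46372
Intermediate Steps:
(-3331 + (11400 - 1*(-18376)))/(43368 + 13660) = (-3331 + (11400 + 18376))/57028 = (-3331 + 29776)*(1/57028) = 26445*(1/57028) = 26445/57028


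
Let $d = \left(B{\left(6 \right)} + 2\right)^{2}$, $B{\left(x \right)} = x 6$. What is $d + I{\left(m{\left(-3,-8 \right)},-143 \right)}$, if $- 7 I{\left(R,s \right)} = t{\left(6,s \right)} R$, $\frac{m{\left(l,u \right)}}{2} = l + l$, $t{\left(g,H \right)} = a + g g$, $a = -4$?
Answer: $\frac{10492}{7} \approx 1498.9$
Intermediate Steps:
$B{\left(x \right)} = 6 x$
$t{\left(g,H \right)} = -4 + g^{2}$ ($t{\left(g,H \right)} = -4 + g g = -4 + g^{2}$)
$m{\left(l,u \right)} = 4 l$ ($m{\left(l,u \right)} = 2 \left(l + l\right) = 2 \cdot 2 l = 4 l$)
$I{\left(R,s \right)} = - \frac{32 R}{7}$ ($I{\left(R,s \right)} = - \frac{\left(-4 + 6^{2}\right) R}{7} = - \frac{\left(-4 + 36\right) R}{7} = - \frac{32 R}{7}$)
$d = 1444$ ($d = \left(6 \cdot 6 + 2\right)^{2} = \left(36 + 2\right)^{2} = 38^{2} = 1444$)
$d + I{\left(m{\left(-3,-8 \right)},-143 \right)} = 1444 - \frac{32 \cdot 4 \left(-3\right)}{7} = 1444 - - \frac{384}{7} = 1444 + \frac{384}{7} = \frac{10492}{7}$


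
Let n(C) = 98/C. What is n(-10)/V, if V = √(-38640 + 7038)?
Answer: 49*I*√31602/158010 ≈ 0.055128*I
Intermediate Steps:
V = I*√31602 (V = √(-31602) = I*√31602 ≈ 177.77*I)
n(-10)/V = (98/(-10))/((I*√31602)) = (98*(-⅒))*(-I*√31602/31602) = -(-49)*I*√31602/158010 = 49*I*√31602/158010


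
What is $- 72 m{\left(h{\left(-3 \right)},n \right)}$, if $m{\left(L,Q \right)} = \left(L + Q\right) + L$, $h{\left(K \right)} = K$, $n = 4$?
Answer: $144$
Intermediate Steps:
$m{\left(L,Q \right)} = Q + 2 L$
$- 72 m{\left(h{\left(-3 \right)},n \right)} = - 72 \left(4 + 2 \left(-3\right)\right) = - 72 \left(4 - 6\right) = \left(-72\right) \left(-2\right) = 144$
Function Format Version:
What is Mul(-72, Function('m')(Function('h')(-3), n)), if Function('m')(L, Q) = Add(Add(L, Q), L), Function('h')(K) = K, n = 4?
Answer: 144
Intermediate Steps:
Function('m')(L, Q) = Add(Q, Mul(2, L))
Mul(-72, Function('m')(Function('h')(-3), n)) = Mul(-72, Add(4, Mul(2, -3))) = Mul(-72, Add(4, -6)) = Mul(-72, -2) = 144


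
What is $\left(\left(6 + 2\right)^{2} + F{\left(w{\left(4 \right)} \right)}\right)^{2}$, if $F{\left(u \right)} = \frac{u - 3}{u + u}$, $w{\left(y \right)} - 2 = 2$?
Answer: $\frac{263169}{64} \approx 4112.0$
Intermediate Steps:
$w{\left(y \right)} = 4$ ($w{\left(y \right)} = 2 + 2 = 4$)
$F{\left(u \right)} = \frac{-3 + u}{2 u}$
$\left(\left(6 + 2\right)^{2} + F{\left(w{\left(4 \right)} \right)}\right)^{2} = \left(\left(6 + 2\right)^{2} + \frac{-3 + 4}{2 \cdot 4}\right)^{2} = \left(8^{2} + \frac{1}{2} \cdot \frac{1}{4} \cdot 1\right)^{2} = \left(64 + \frac{1}{8}\right)^{2} = \left(\frac{513}{8}\right)^{2} = \frac{263169}{64}$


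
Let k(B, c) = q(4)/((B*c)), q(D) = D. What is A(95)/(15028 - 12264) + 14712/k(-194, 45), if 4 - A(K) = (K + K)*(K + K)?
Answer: -22187286564/691 ≈ -3.2109e+7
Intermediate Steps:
A(K) = 4 - 4*K**2 (A(K) = 4 - (K + K)*(K + K) = 4 - 2*K*2*K = 4 - 4*K**2)
k(B, c) = 4/(B*c) (k(B, c) = 4/((B*c)) = 4*(1/(B*c)) = 4/(B*c))
A(95)/(15028 - 12264) + 14712/k(-194, 45) = (4 - 4*95**2)/(15028 - 12264) + 14712/((4/(-194*45))) = (4 - 4*9025)/2764 + 14712/((4*(-1/194)*(1/45))) = (4 - 36100)*(1/2764) + 14712/(-2/4365) = -36096*1/2764 + 14712*(-4365/2) = -9024/691 - 32108940 = -22187286564/691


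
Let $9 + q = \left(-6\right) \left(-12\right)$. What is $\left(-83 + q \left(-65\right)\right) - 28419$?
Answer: $-32597$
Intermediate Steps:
$q = 63$ ($q = -9 - -72 = -9 + 72 = 63$)
$\left(-83 + q \left(-65\right)\right) - 28419 = \left(-83 + 63 \left(-65\right)\right) - 28419 = \left(-83 - 4095\right) - 28419 = -4178 - 28419 = -32597$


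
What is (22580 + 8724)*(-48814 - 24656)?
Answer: -2299904880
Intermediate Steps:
(22580 + 8724)*(-48814 - 24656) = 31304*(-73470) = -2299904880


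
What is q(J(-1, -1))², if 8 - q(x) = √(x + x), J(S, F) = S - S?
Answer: 64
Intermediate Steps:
J(S, F) = 0
q(x) = 8 - √2*√x (q(x) = 8 - √(x + x) = 8 - √(2*x) = 8 - √2*√x)
q(J(-1, -1))² = (8 - √2*√0)² = (8 - 1*√2*0)² = (8 + 0)² = 8² = 64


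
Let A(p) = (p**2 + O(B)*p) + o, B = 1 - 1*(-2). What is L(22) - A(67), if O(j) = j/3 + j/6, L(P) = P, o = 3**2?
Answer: -9153/2 ≈ -4576.5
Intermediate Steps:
o = 9
B = 3 (B = 1 + 2 = 3)
O(j) = j/2 (O(j) = j*(1/3) + j*(1/6) = j/3 + j/6 = j/2)
A(p) = 9 + p**2 + 3*p/2 (A(p) = (p**2 + ((1/2)*3)*p) + 9 = (p**2 + 3*p/2) + 9 = 9 + p**2 + 3*p/2)
L(22) - A(67) = 22 - (9 + 67**2 + (3/2)*67) = 22 - (9 + 4489 + 201/2) = 22 - 1*9197/2 = 22 - 9197/2 = -9153/2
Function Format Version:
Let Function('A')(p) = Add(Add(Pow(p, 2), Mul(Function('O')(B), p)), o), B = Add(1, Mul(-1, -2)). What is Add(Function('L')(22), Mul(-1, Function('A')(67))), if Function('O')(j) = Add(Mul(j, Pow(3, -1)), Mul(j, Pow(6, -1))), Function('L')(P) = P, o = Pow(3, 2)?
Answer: Rational(-9153, 2) ≈ -4576.5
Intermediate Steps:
o = 9
B = 3 (B = Add(1, 2) = 3)
Function('O')(j) = Mul(Rational(1, 2), j) (Function('O')(j) = Add(Mul(j, Rational(1, 3)), Mul(j, Rational(1, 6))) = Add(Mul(Rational(1, 3), j), Mul(Rational(1, 6), j)) = Mul(Rational(1, 2), j))
Function('A')(p) = Add(9, Pow(p, 2), Mul(Rational(3, 2), p)) (Function('A')(p) = Add(Add(Pow(p, 2), Mul(Mul(Rational(1, 2), 3), p)), 9) = Add(Add(Pow(p, 2), Mul(Rational(3, 2), p)), 9) = Add(9, Pow(p, 2), Mul(Rational(3, 2), p)))
Add(Function('L')(22), Mul(-1, Function('A')(67))) = Add(22, Mul(-1, Add(9, Pow(67, 2), Mul(Rational(3, 2), 67)))) = Add(22, Mul(-1, Add(9, 4489, Rational(201, 2)))) = Add(22, Mul(-1, Rational(9197, 2))) = Add(22, Rational(-9197, 2)) = Rational(-9153, 2)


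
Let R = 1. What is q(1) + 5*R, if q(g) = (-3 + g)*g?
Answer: 3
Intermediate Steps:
q(g) = g*(-3 + g)
q(1) + 5*R = 1*(-3 + 1) + 5*1 = 1*(-2) + 5 = -2 + 5 = 3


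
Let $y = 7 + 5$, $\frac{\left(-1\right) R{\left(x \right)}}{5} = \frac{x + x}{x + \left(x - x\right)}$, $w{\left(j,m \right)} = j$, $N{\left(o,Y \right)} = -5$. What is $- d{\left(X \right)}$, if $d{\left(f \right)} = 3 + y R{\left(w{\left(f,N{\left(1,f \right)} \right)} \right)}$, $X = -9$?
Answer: $117$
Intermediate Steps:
$R{\left(x \right)} = -10$ ($R{\left(x \right)} = - 5 \frac{x + x}{x + \left(x - x\right)} = - 5 \frac{2 x}{x + 0} = - 5 \frac{2 x}{x} = \left(-5\right) 2 = -10$)
$y = 12$
$d{\left(f \right)} = -117$ ($d{\left(f \right)} = 3 + 12 \left(-10\right) = 3 - 120 = -117$)
$- d{\left(X \right)} = \left(-1\right) \left(-117\right) = 117$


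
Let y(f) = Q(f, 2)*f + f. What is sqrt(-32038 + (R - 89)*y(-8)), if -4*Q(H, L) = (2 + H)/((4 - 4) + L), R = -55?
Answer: I*sqrt(30022) ≈ 173.27*I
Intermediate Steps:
Q(H, L) = -(2 + H)/(4*L) (Q(H, L) = -(2 + H)/(4*((4 - 4) + L)) = -(2 + H)/(4*(0 + L)) = -(2 + H)/(4*L))
y(f) = f + f*(-1/4 - f/8) (y(f) = ((1/4)*(-2 - f)/2)*f + f = ((1/4)*(1/2)*(-2 - f))*f + f = (-1/4 - f/8)*f + f = f*(-1/4 - f/8) + f = f + f*(-1/4 - f/8))
sqrt(-32038 + (R - 89)*y(-8)) = sqrt(-32038 + (-55 - 89)*((1/8)*(-8)*(6 - 1*(-8)))) = sqrt(-32038 - 18*(-8)*(6 + 8)) = sqrt(-32038 - 18*(-8)*14) = sqrt(-32038 - 144*(-14)) = sqrt(-32038 + 2016) = sqrt(-30022) = I*sqrt(30022)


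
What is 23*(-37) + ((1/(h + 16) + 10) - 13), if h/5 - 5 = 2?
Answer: -43553/51 ≈ -853.98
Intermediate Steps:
h = 35 (h = 25 + 5*2 = 25 + 10 = 35)
23*(-37) + ((1/(h + 16) + 10) - 13) = 23*(-37) + ((1/(35 + 16) + 10) - 13) = -851 + ((1/51 + 10) - 13) = -851 + (511/51 - 13) = -851 - 152/51 = -43553/51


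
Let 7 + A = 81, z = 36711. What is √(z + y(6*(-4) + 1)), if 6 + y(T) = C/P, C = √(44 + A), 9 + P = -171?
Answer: √(33034500 - 5*√118)/30 ≈ 191.59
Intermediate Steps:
A = 74 (A = -7 + 81 = 74)
P = -180 (P = -9 - 171 = -180)
C = √118 (C = √(44 + 74) = √118 ≈ 10.863)
y(T) = -6 - √118/180 (y(T) = -6 + √118/(-180) = -6 + √118*(-1/180) = -6 - √118/180)
√(z + y(6*(-4) + 1)) = √(36711 + (-6 - √118/180)) = √(36705 - √118/180)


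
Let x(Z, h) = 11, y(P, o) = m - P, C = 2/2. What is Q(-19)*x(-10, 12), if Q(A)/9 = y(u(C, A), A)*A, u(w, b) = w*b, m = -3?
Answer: -30096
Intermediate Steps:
C = 1 (C = 2*(½) = 1)
u(w, b) = b*w
y(P, o) = -3 - P
Q(A) = 9*A*(-3 - A) (Q(A) = 9*((-3 - A)*A) = 9*(A*(-3 - A)) = 9*A*(-3 - A))
Q(-19)*x(-10, 12) = -9*(-19)*(3 - 19)*11 = -9*(-19)*(-16)*11 = -2736*11 = -30096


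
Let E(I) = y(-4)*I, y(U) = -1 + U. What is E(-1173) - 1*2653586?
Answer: -2647721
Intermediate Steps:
E(I) = -5*I (E(I) = (-1 - 4)*I = -5*I)
E(-1173) - 1*2653586 = -5*(-1173) - 1*2653586 = 5865 - 2653586 = -2647721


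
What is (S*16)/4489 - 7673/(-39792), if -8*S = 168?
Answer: 21073985/178626288 ≈ 0.11798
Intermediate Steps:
S = -21 (S = -⅛*168 = -21)
(S*16)/4489 - 7673/(-39792) = -21*16/4489 - 7673/(-39792) = -336*1/4489 - 7673*(-1/39792) = -336/4489 + 7673/39792 = 21073985/178626288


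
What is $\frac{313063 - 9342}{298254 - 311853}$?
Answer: $- \frac{303721}{13599} \approx -22.334$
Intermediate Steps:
$\frac{313063 - 9342}{298254 - 311853} = \frac{303721}{-13599} = 303721 \left(- \frac{1}{13599}\right) = - \frac{303721}{13599}$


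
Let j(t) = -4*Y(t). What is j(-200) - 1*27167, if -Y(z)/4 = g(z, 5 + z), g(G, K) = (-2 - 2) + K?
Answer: -30351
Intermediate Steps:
g(G, K) = -4 + K
Y(z) = -4 - 4*z (Y(z) = -4*(-4 + (5 + z)) = -4*(1 + z) = -4 - 4*z)
j(t) = 16 + 16*t (j(t) = -4*(-4 - 4*t) = 16 + 16*t)
j(-200) - 1*27167 = (16 + 16*(-200)) - 1*27167 = (16 - 3200) - 27167 = -3184 - 27167 = -30351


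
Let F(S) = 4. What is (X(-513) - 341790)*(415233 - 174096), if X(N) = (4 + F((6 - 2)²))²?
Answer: -82402782462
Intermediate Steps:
X(N) = 64 (X(N) = (4 + 4)² = 8² = 64)
(X(-513) - 341790)*(415233 - 174096) = (64 - 341790)*(415233 - 174096) = -341726*241137 = -82402782462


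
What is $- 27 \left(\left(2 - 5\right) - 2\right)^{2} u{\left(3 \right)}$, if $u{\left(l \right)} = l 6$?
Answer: $-12150$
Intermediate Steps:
$u{\left(l \right)} = 6 l$
$- 27 \left(\left(2 - 5\right) - 2\right)^{2} u{\left(3 \right)} = - 27 \left(\left(2 - 5\right) - 2\right)^{2} \cdot 6 \cdot 3 = - 27 \left(-3 + \left(-3 + 1\right)\right)^{2} \cdot 18 = - 27 \left(-3 - 2\right)^{2} \cdot 18 = - 27 \left(-5\right)^{2} \cdot 18 = \left(-27\right) 25 \cdot 18 = \left(-675\right) 18 = -12150$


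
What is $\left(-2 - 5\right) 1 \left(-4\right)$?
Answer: $28$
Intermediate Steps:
$\left(-2 - 5\right) 1 \left(-4\right) = \left(-7\right) 1 \left(-4\right) = \left(-7\right) \left(-4\right) = 28$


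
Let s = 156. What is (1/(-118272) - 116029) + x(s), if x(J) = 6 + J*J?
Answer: -10844004865/118272 ≈ -91687.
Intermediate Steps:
x(J) = 6 + J²
(1/(-118272) - 116029) + x(s) = (1/(-118272) - 116029) + (6 + 156²) = (-1/118272 - 116029) + (6 + 24336) = -13722981889/118272 + 24342 = -10844004865/118272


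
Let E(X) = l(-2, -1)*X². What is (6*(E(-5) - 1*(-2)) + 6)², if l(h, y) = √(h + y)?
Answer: -67176 + 5400*I*√3 ≈ -67176.0 + 9353.1*I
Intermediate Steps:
E(X) = I*√3*X² (E(X) = √(-2 - 1)*X² = √(-3)*X² = (I*√3)*X² = I*√3*X²)
(6*(E(-5) - 1*(-2)) + 6)² = (6*(I*√3*(-5)² - 1*(-2)) + 6)² = (6*(I*√3*25 + 2) + 6)² = (6*(25*I*√3 + 2) + 6)² = (6*(2 + 25*I*√3) + 6)² = ((12 + 150*I*√3) + 6)² = (18 + 150*I*√3)²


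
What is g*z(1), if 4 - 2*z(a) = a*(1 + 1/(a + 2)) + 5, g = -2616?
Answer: 3052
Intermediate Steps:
z(a) = -1/2 - a*(1 + 1/(2 + a))/2 (z(a) = 2 - (a*(1 + 1/(a + 2)) + 5)/2 = 2 - (a*(1 + 1/(2 + a)) + 5)/2 = 2 - (5 + a*(1 + 1/(2 + a)))/2 = 2 + (-5/2 - a*(1 + 1/(2 + a))/2) = -1/2 - a*(1 + 1/(2 + a))/2)
g*z(1) = -1308*(-2 - 1*1**2 - 4*1)/(2 + 1) = -1308*(-2 - 1*1 - 4)/3 = -1308*(-2 - 1 - 4)/3 = -1308*(-7)/3 = -2616*(-7/6) = 3052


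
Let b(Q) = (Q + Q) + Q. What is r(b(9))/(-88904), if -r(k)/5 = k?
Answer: 135/88904 ≈ 0.0015185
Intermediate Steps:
b(Q) = 3*Q (b(Q) = 2*Q + Q = 3*Q)
r(k) = -5*k
r(b(9))/(-88904) = -15*9/(-88904) = -5*27*(-1/88904) = -135*(-1/88904) = 135/88904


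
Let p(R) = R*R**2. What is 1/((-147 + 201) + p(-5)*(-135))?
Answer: 1/16929 ≈ 5.9070e-5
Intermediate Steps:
p(R) = R**3
1/((-147 + 201) + p(-5)*(-135)) = 1/((-147 + 201) + (-5)**3*(-135)) = 1/(54 - 125*(-135)) = 1/(54 + 16875) = 1/16929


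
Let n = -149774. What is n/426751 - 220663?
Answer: -94168305687/426751 ≈ -2.2066e+5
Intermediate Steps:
n/426751 - 220663 = -149774/426751 - 220663 = -94168305687/426751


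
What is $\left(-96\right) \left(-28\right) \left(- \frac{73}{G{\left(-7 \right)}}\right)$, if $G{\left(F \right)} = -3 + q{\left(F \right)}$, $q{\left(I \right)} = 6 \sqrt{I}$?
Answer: $\frac{65408}{29} + \frac{130816 i \sqrt{7}}{29} \approx 2255.4 + 11935.0 i$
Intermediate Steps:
$G{\left(F \right)} = -3 + 6 \sqrt{F}$
$\left(-96\right) \left(-28\right) \left(- \frac{73}{G{\left(-7 \right)}}\right) = \left(-96\right) \left(-28\right) \left(- \frac{73}{-3 + 6 \sqrt{-7}}\right) = 2688 \left(- \frac{73}{-3 + 6 i \sqrt{7}}\right) = - \frac{196224}{-3 + 6 i \sqrt{7}}$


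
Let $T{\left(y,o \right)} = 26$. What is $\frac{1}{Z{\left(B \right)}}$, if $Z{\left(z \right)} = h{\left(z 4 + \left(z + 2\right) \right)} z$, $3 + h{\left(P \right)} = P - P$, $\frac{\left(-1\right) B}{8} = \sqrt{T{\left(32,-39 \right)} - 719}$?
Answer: $- \frac{i \sqrt{77}}{5544} \approx - 0.0015828 i$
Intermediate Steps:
$B = - 24 i \sqrt{77}$ ($B = - 8 \sqrt{26 - 719} = - 8 \sqrt{-693} = - 8 \cdot 3 i \sqrt{77} = - 24 i \sqrt{77} \approx - 210.6 i$)
$h{\left(P \right)} = -3$ ($h{\left(P \right)} = -3 + \left(P - P\right) = -3 + 0 = -3$)
$Z{\left(z \right)} = - 3 z$
$\frac{1}{Z{\left(B \right)}} = \frac{1}{\left(-3\right) \left(- 24 i \sqrt{77}\right)} = \frac{1}{72 i \sqrt{77}} = - \frac{i \sqrt{77}}{5544}$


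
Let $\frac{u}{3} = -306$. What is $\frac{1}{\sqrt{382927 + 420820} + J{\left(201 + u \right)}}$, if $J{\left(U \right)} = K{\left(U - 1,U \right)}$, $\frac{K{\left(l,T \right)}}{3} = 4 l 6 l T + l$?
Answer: $- \frac{26613413130}{708273758428055593153} - \frac{7 \sqrt{16403}}{708273758428055593153} \approx -3.7575 \cdot 10^{-11}$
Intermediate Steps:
$u = -918$ ($u = 3 \left(-306\right) = -918$)
$K{\left(l,T \right)} = 3 l + 72 T l^{2}$ ($K{\left(l,T \right)} = 3 \left(4 l 6 l T + l\right) = 3 \left(24 l l T + l\right) = 3 \left(24 l^{2} T + l\right) = 3 \left(24 T l^{2} + l\right) = 3 \left(l + 24 T l^{2}\right) = 3 l + 72 T l^{2}$)
$J{\left(U \right)} = 3 \left(1 + 24 U \left(-1 + U\right)\right) \left(-1 + U\right)$ ($J{\left(U \right)} = 3 \left(U - 1\right) \left(1 + 24 U \left(U - 1\right)\right) = 3 \left(-1 + U\right) \left(1 + 24 U \left(-1 + U\right)\right) = 3 \left(1 + 24 U \left(-1 + U\right)\right) \left(-1 + U\right)$)
$\frac{1}{\sqrt{382927 + 420820} + J{\left(201 + u \right)}} = \frac{1}{\sqrt{382927 + 420820} + 3 \left(1 + 24 \left(201 - 918\right) \left(-1 + \left(201 - 918\right)\right)\right) \left(-1 + \left(201 - 918\right)\right)} = \frac{1}{\sqrt{803747} + 3 \left(1 + 24 \left(-717\right) \left(-1 - 717\right)\right) \left(-1 - 717\right)} = \frac{1}{7 \sqrt{16403} + 3 \left(1 + 24 \left(-717\right) \left(-718\right)\right) \left(-718\right)} = \frac{1}{7 \sqrt{16403} + 3 \left(1 + 12355344\right) \left(-718\right)} = \frac{1}{7 \sqrt{16403} + 3 \cdot 12355345 \left(-718\right)} = \frac{1}{7 \sqrt{16403} - 26613413130} = \frac{1}{-26613413130 + 7 \sqrt{16403}}$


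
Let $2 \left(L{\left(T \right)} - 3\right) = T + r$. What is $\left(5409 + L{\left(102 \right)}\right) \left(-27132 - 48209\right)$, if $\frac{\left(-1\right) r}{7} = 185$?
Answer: $- \frac{725609171}{2} \approx -3.628 \cdot 10^{8}$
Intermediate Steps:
$r = -1295$ ($r = \left(-7\right) 185 = -1295$)
$L{\left(T \right)} = - \frac{1289}{2} + \frac{T}{2}$ ($L{\left(T \right)} = 3 + \frac{T - 1295}{2} = 3 + \frac{-1295 + T}{2} = 3 + \left(- \frac{1295}{2} + \frac{T}{2}\right) = - \frac{1289}{2} + \frac{T}{2}$)
$\left(5409 + L{\left(102 \right)}\right) \left(-27132 - 48209\right) = \left(5409 + \left(- \frac{1289}{2} + \frac{1}{2} \cdot 102\right)\right) \left(-27132 - 48209\right) = \left(5409 + \left(- \frac{1289}{2} + 51\right)\right) \left(-75341\right) = \left(5409 - \frac{1187}{2}\right) \left(-75341\right) = \frac{9631}{2} \left(-75341\right) = - \frac{725609171}{2}$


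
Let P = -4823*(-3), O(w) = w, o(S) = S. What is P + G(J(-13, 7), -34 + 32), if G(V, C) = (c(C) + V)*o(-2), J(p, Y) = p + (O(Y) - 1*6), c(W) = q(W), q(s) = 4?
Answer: 14485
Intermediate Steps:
c(W) = 4
P = 14469
J(p, Y) = -6 + Y + p (J(p, Y) = p + (Y - 1*6) = p + (Y - 6) = p + (-6 + Y) = -6 + Y + p)
G(V, C) = -8 - 2*V (G(V, C) = (4 + V)*(-2) = -8 - 2*V)
P + G(J(-13, 7), -34 + 32) = 14469 + (-8 - 2*(-6 + 7 - 13)) = 14469 + (-8 - 2*(-12)) = 14469 + (-8 + 24) = 14469 + 16 = 14485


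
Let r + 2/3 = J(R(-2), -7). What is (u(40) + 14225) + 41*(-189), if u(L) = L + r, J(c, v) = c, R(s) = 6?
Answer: 19564/3 ≈ 6521.3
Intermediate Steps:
r = 16/3 (r = -⅔ + 6 = 16/3 ≈ 5.3333)
u(L) = 16/3 + L (u(L) = L + 16/3 = 16/3 + L)
(u(40) + 14225) + 41*(-189) = ((16/3 + 40) + 14225) + 41*(-189) = (136/3 + 14225) - 7749 = 42811/3 - 7749 = 19564/3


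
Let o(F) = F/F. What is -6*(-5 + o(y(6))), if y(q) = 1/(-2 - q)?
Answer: 24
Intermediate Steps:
o(F) = 1
-6*(-5 + o(y(6))) = -6*(-5 + 1) = -6*(-4) = 24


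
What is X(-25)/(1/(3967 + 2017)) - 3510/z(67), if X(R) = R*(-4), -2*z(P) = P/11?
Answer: 40170020/67 ≈ 5.9955e+5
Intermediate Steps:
z(P) = -P/22 (z(P) = -P/(2*11) = -P/22)
X(R) = -4*R
X(-25)/(1/(3967 + 2017)) - 3510/z(67) = (-4*(-25))/(1/(3967 + 2017)) - 3510/((-1/22*67)) = 100/(1/5984) - 3510/(-67/22) = 100/(1/5984) - 3510*(-22/67) = 100*5984 + 77220/67 = 598400 + 77220/67 = 40170020/67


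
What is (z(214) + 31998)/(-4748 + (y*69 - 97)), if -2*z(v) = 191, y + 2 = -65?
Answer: -63805/18936 ≈ -3.3695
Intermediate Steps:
y = -67 (y = -2 - 65 = -67)
z(v) = -191/2 (z(v) = -½*191 = -191/2)
(z(214) + 31998)/(-4748 + (y*69 - 97)) = (-191/2 + 31998)/(-4748 + (-67*69 - 97)) = 63805/(2*(-4748 + (-4623 - 97))) = 63805/(2*(-4748 - 4720)) = (63805/2)/(-9468) = (63805/2)*(-1/9468) = -63805/18936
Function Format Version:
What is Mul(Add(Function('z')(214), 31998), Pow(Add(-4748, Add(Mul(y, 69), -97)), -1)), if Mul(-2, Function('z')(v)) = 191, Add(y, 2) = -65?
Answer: Rational(-63805, 18936) ≈ -3.3695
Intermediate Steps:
y = -67 (y = Add(-2, -65) = -67)
Function('z')(v) = Rational(-191, 2) (Function('z')(v) = Mul(Rational(-1, 2), 191) = Rational(-191, 2))
Mul(Add(Function('z')(214), 31998), Pow(Add(-4748, Add(Mul(y, 69), -97)), -1)) = Mul(Add(Rational(-191, 2), 31998), Pow(Add(-4748, Add(Mul(-67, 69), -97)), -1)) = Mul(Rational(63805, 2), Pow(Add(-4748, Add(-4623, -97)), -1)) = Mul(Rational(63805, 2), Pow(Add(-4748, -4720), -1)) = Mul(Rational(63805, 2), Pow(-9468, -1)) = Mul(Rational(63805, 2), Rational(-1, 9468)) = Rational(-63805, 18936)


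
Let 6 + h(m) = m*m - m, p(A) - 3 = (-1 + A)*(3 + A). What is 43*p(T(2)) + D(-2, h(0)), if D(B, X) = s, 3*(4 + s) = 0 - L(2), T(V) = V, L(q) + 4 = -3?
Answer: 1027/3 ≈ 342.33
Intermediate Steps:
L(q) = -7 (L(q) = -4 - 3 = -7)
p(A) = 3 + (-1 + A)*(3 + A)
h(m) = -6 + m² - m (h(m) = -6 + (m*m - m) = -6 + (m² - m) = -6 + m² - m)
s = -5/3 (s = -4 + (0 - 1*(-7))/3 = -4 + (0 + 7)/3 = -4 + (⅓)*7 = -4 + 7/3 = -5/3 ≈ -1.6667)
D(B, X) = -5/3
43*p(T(2)) + D(-2, h(0)) = 43*(2*(2 + 2)) - 5/3 = 43*(2*4) - 5/3 = 43*8 - 5/3 = 344 - 5/3 = 1027/3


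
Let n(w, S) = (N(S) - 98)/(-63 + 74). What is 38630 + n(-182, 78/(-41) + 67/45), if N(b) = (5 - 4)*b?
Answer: 783814277/20295 ≈ 38621.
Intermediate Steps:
N(b) = b (N(b) = 1*b = b)
n(w, S) = -98/11 + S/11 (n(w, S) = (S - 98)/(-63 + 74) = (-98 + S)/11 = (-98 + S)*(1/11) = -98/11 + S/11)
38630 + n(-182, 78/(-41) + 67/45) = 38630 + (-98/11 + (78/(-41) + 67/45)/11) = 38630 + (-98/11 + (78*(-1/41) + 67*(1/45))/11) = 38630 + (-98/11 + (-78/41 + 67/45)/11) = 38630 + (-98/11 + (1/11)*(-763/1845)) = 38630 + (-98/11 - 763/20295) = 38630 - 181573/20295 = 783814277/20295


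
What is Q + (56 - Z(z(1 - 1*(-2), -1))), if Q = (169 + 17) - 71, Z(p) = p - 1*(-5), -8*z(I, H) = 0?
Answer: 166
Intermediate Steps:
z(I, H) = 0 (z(I, H) = -⅛*0 = 0)
Z(p) = 5 + p (Z(p) = p + 5 = 5 + p)
Q = 115 (Q = 186 - 71 = 115)
Q + (56 - Z(z(1 - 1*(-2), -1))) = 115 + (56 - (5 + 0)) = 115 + (56 - 1*5) = 115 + (56 - 5) = 115 + 51 = 166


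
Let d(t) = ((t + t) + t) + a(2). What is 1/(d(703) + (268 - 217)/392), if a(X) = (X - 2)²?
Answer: 392/826779 ≈ 0.00047413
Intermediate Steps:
a(X) = (-2 + X)²
d(t) = 3*t (d(t) = ((t + t) + t) + (-2 + 2)² = (2*t + t) + 0² = 3*t + 0 = 3*t)
1/(d(703) + (268 - 217)/392) = 1/(3*703 + (268 - 217)/392) = 1/(2109 + (1/392)*51) = 1/(2109 + 51/392) = 1/(826779/392) = 392/826779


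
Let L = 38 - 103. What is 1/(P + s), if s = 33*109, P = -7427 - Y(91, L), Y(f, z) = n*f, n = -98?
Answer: 1/5088 ≈ 0.00019654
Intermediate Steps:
L = -65
Y(f, z) = -98*f
P = 1491 (P = -7427 - (-98)*91 = -7427 - 1*(-8918) = -7427 + 8918 = 1491)
s = 3597
1/(P + s) = 1/(1491 + 3597) = 1/5088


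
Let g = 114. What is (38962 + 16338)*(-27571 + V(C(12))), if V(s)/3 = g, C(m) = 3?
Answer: -1505763700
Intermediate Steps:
V(s) = 342 (V(s) = 3*114 = 342)
(38962 + 16338)*(-27571 + V(C(12))) = (38962 + 16338)*(-27571 + 342) = 55300*(-27229) = -1505763700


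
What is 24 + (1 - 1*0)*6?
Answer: 30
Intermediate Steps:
24 + (1 - 1*0)*6 = 24 + (1 + 0)*6 = 24 + 1*6 = 24 + 6 = 30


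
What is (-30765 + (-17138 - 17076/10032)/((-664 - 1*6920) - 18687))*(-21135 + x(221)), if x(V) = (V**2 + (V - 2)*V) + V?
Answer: -8595118011009829/3660426 ≈ -2.3481e+9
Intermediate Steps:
x(V) = V + V**2 + V*(-2 + V) (x(V) = (V**2 + (-2 + V)*V) + V = (V**2 + V*(-2 + V)) + V = V + V**2 + V*(-2 + V))
(-30765 + (-17138 - 17076/10032)/((-664 - 1*6920) - 18687))*(-21135 + x(221)) = (-30765 + (-17138 - 17076/10032)/((-664 - 1*6920) - 18687))*(-21135 + 221*(-1 + 2*221)) = (-30765 + (-17138 - 17076*1/10032)/((-664 - 6920) - 18687))*(-21135 + 221*(-1 + 442)) = (-30765 + (-17138 - 1423/836)/(-7584 - 18687))*(-21135 + 221*441) = (-30765 - 14328791/836/(-26271))*(-21135 + 97461) = (-30765 - 14328791/836*(-1/26271))*76326 = (-30765 + 14328791/21962556)*76326 = -675663706549/21962556*76326 = -8595118011009829/3660426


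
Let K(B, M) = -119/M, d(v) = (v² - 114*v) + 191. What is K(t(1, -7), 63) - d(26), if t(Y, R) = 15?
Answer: 18856/9 ≈ 2095.1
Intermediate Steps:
d(v) = 191 + v² - 114*v
K(t(1, -7), 63) - d(26) = -119/63 - (191 + 26² - 114*26) = -119*1/63 - (191 + 676 - 2964) = -17/9 - 1*(-2097) = -17/9 + 2097 = 18856/9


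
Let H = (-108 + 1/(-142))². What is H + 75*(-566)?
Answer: -620738231/20164 ≈ -30784.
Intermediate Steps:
H = 235223569/20164 (H = (-108 - 1/142)² = (-15337/142)² = 235223569/20164 ≈ 11666.)
H + 75*(-566) = 235223569/20164 + 75*(-566) = 235223569/20164 - 42450 = -620738231/20164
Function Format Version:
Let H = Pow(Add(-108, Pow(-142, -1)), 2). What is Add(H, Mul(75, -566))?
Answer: Rational(-620738231, 20164) ≈ -30784.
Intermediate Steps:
H = Rational(235223569, 20164) (H = Pow(Add(-108, Rational(-1, 142)), 2) = Pow(Rational(-15337, 142), 2) = Rational(235223569, 20164) ≈ 11666.)
Add(H, Mul(75, -566)) = Add(Rational(235223569, 20164), Mul(75, -566)) = Add(Rational(235223569, 20164), -42450) = Rational(-620738231, 20164)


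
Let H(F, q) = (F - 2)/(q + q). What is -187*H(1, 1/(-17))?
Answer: -3179/2 ≈ -1589.5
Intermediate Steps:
H(F, q) = (-2 + F)/(2*q) (H(F, q) = (-2 + F)/((2*q)) = (-2 + F)*(1/(2*q)) = (-2 + F)/(2*q))
-187*H(1, 1/(-17)) = -187*(-2 + 1)/(2*(1/(-17))) = -187*(-1)/(2*(1*(-1/17))) = -187*(-1)/(2*(-1/17)) = -187*(-17)*(-1)/2 = -187*17/2 = -3179/2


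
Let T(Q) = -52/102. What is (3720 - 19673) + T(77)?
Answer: -813629/51 ≈ -15954.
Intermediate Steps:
T(Q) = -26/51 (T(Q) = -52*1/102 = -26/51)
(3720 - 19673) + T(77) = (3720 - 19673) - 26/51 = -15953 - 26/51 = -813629/51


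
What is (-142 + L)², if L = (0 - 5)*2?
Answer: 23104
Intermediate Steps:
L = -10 (L = -5*2 = -10)
(-142 + L)² = (-142 - 10)² = (-152)² = 23104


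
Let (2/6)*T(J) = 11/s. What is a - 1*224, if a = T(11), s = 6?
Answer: -437/2 ≈ -218.50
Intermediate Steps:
T(J) = 11/2 (T(J) = 3*(11/6) = 11/2)
a = 11/2 ≈ 5.5000
a - 1*224 = 11/2 - 1*224 = 11/2 - 224 = -437/2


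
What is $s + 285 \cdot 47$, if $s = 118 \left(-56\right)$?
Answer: $6787$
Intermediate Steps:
$s = -6608$
$s + 285 \cdot 47 = -6608 + 285 \cdot 47 = -6608 + 13395 = 6787$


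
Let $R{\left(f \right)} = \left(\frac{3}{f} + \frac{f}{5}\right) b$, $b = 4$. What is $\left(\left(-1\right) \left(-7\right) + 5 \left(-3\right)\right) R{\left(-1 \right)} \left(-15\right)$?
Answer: $-1536$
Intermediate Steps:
$R{\left(f \right)} = \frac{12}{f} + \frac{4 f}{5}$ ($R{\left(f \right)} = \left(\frac{3}{f} + \frac{f}{5}\right) 4 = \frac{12}{f} + \frac{4 f}{5}$)
$\left(\left(-1\right) \left(-7\right) + 5 \left(-3\right)\right) R{\left(-1 \right)} \left(-15\right) = \left(\left(-1\right) \left(-7\right) + 5 \left(-3\right)\right) \left(\frac{12}{-1} + \frac{4}{5} \left(-1\right)\right) \left(-15\right) = \left(7 - 15\right) \left(12 \left(-1\right) - \frac{4}{5}\right) \left(-15\right) = - 8 \left(-12 - \frac{4}{5}\right) \left(-15\right) = - 8 \left(\left(- \frac{64}{5}\right) \left(-15\right)\right) = \left(-8\right) 192 = -1536$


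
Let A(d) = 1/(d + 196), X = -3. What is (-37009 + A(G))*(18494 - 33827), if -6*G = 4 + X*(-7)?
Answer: 653145213549/1151 ≈ 5.6746e+8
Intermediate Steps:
G = -25/6 (G = -(4 - 3*(-7))/6 = -(4 + 21)/6 = -⅙*25 = -25/6 ≈ -4.1667)
A(d) = 1/(196 + d)
(-37009 + A(G))*(18494 - 33827) = (-37009 + 1/(196 - 25/6))*(18494 - 33827) = (-37009 + 1/(1151/6))*(-15333) = (-37009 + 6/1151)*(-15333) = -42597353/1151*(-15333) = 653145213549/1151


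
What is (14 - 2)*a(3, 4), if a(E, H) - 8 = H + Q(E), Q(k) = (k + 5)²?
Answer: 912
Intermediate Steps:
Q(k) = (5 + k)²
a(E, H) = 8 + H + (5 + E)² (a(E, H) = 8 + (H + (5 + E)²) = 8 + H + (5 + E)²)
(14 - 2)*a(3, 4) = (14 - 2)*(8 + 4 + (5 + 3)²) = 12*(8 + 4 + 8²) = 12*(8 + 4 + 64) = 12*76 = 912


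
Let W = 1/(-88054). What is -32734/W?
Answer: 2882359636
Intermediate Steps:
W = -1/88054 ≈ -1.1357e-5
-32734/W = -32734/(-1/88054) = -32734*(-88054) = 2882359636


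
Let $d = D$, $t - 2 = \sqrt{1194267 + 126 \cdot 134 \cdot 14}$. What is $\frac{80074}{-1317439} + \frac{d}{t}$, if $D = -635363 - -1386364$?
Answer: $- \frac{2093353000164}{1884779613521} + \frac{14269019 \sqrt{3963}}{1430639} \approx 626.77$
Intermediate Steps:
$t = 2 + 19 \sqrt{3963}$ ($t = 2 + \sqrt{1194267 + 126 \cdot 134 \cdot 14} = 2 + \sqrt{1194267 + 16884 \cdot 14} = 2 + \sqrt{1194267 + 236376} = 2 + \sqrt{1430643} = 2 + 19 \sqrt{3963} \approx 1198.1$)
$D = 751001$ ($D = -635363 + 1386364 = 751001$)
$d = 751001$
$\frac{80074}{-1317439} + \frac{d}{t} = \frac{80074}{-1317439} + \frac{751001}{2 + 19 \sqrt{3963}} = 80074 \left(- \frac{1}{1317439}\right) + \frac{751001}{2 + 19 \sqrt{3963}} = - \frac{80074}{1317439} + \frac{751001}{2 + 19 \sqrt{3963}}$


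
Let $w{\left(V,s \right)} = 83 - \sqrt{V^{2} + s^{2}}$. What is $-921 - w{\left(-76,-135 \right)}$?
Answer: $-1004 + \sqrt{24001} \approx -849.08$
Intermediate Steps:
$-921 - w{\left(-76,-135 \right)} = -921 - \left(83 - \sqrt{\left(-76\right)^{2} + \left(-135\right)^{2}}\right) = -921 - \left(83 - \sqrt{5776 + 18225}\right) = -921 - \left(83 - \sqrt{24001}\right) = -1004 + \sqrt{24001}$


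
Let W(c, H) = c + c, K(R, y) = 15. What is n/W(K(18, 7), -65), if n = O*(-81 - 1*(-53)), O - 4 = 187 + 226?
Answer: -1946/5 ≈ -389.20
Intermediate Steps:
O = 417 (O = 4 + (187 + 226) = 4 + 413 = 417)
n = -11676 (n = 417*(-81 - 1*(-53)) = 417*(-81 + 53) = 417*(-28) = -11676)
W(c, H) = 2*c
n/W(K(18, 7), -65) = -11676/(2*15) = -11676/30 = -11676*1/30 = -1946/5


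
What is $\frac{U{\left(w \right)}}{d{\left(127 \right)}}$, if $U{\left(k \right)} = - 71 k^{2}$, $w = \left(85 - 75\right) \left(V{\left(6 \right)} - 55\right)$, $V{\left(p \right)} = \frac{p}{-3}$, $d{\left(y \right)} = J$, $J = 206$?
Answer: $- \frac{11533950}{103} \approx -1.1198 \cdot 10^{5}$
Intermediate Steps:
$d{\left(y \right)} = 206$
$V{\left(p \right)} = - \frac{p}{3}$ ($V{\left(p \right)} = p \left(- \frac{1}{3}\right) = - \frac{p}{3}$)
$w = -570$ ($w = \left(85 - 75\right) \left(\left(- \frac{1}{3}\right) 6 - 55\right) = 10 \left(-2 - 55\right) = 10 \left(-57\right) = -570$)
$\frac{U{\left(w \right)}}{d{\left(127 \right)}} = \frac{\left(-71\right) \left(-570\right)^{2}}{206} = \left(-71\right) 324900 \cdot \frac{1}{206} = \left(-23067900\right) \frac{1}{206} = - \frac{11533950}{103}$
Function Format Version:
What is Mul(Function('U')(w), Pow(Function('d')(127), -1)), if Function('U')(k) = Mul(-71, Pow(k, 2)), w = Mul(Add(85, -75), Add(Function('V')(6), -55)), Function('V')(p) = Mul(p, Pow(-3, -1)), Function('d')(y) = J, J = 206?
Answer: Rational(-11533950, 103) ≈ -1.1198e+5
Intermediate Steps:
Function('d')(y) = 206
Function('V')(p) = Mul(Rational(-1, 3), p) (Function('V')(p) = Mul(p, Rational(-1, 3)) = Mul(Rational(-1, 3), p))
w = -570 (w = Mul(Add(85, -75), Add(Mul(Rational(-1, 3), 6), -55)) = Mul(10, Add(-2, -55)) = Mul(10, -57) = -570)
Mul(Function('U')(w), Pow(Function('d')(127), -1)) = Mul(Mul(-71, Pow(-570, 2)), Pow(206, -1)) = Mul(Mul(-71, 324900), Rational(1, 206)) = Mul(-23067900, Rational(1, 206)) = Rational(-11533950, 103)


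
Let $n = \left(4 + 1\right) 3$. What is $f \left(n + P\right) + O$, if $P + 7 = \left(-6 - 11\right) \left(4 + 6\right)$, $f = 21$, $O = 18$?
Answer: $-3384$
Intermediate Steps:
$n = 15$ ($n = 5 \cdot 3 = 15$)
$P = -177$ ($P = -7 + \left(-6 - 11\right) \left(4 + 6\right) = -7 - 170 = -177$)
$f \left(n + P\right) + O = 21 \left(15 - 177\right) + 18 = 21 \left(-162\right) + 18 = -3402 + 18 = -3384$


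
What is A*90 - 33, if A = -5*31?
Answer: -13983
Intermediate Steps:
A = -155
A*90 - 33 = -155*90 - 33 = -13950 - 33 = -13983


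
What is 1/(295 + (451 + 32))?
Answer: 1/778 ≈ 0.0012853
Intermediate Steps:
1/(295 + (451 + 32)) = 1/(295 + 483) = 1/778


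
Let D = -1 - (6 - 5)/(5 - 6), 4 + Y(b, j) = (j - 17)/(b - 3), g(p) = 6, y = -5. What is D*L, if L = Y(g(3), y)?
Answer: 0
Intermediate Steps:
Y(b, j) = -4 + (-17 + j)/(-3 + b) (Y(b, j) = -4 + (j - 17)/(b - 3) = -4 + (-17 + j)/(-3 + b))
L = -34/3 (L = (-5 - 5 - 4*6)/(-3 + 6) = (-5 - 5 - 24)/3 = (⅓)*(-34) = -34/3 ≈ -11.333)
D = 0 (D = -1 - 1/(-1) = -1 - (-1) = -1 - 1*(-1) = -1 + 1 = 0)
D*L = 0*(-34/3) = 0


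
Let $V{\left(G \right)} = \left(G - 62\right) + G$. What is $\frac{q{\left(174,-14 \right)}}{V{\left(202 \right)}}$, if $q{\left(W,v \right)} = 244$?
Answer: $\frac{122}{171} \approx 0.71345$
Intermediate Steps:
$V{\left(G \right)} = -62 + 2 G$ ($V{\left(G \right)} = \left(-62 + G\right) + G = -62 + 2 G$)
$\frac{q{\left(174,-14 \right)}}{V{\left(202 \right)}} = \frac{244}{-62 + 2 \cdot 202} = \frac{244}{-62 + 404} = \frac{244}{342} = 244 \cdot \frac{1}{342} = \frac{122}{171}$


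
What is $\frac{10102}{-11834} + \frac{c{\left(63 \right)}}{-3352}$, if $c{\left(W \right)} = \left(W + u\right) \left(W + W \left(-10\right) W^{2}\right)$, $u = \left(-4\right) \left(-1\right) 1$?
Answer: $\frac{991241919721}{19833784} \approx 49977.0$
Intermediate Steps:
$u = 4$ ($u = 4 \cdot 1 = 4$)
$c{\left(W \right)} = \left(4 + W\right) \left(W - 10 W^{3}\right)$ ($c{\left(W \right)} = \left(W + 4\right) \left(W + W \left(-10\right) W^{2}\right) = \left(4 + W\right) \left(W + - 10 W W^{2}\right) = \left(4 + W\right) \left(W - 10 W^{3}\right)$)
$\frac{10102}{-11834} + \frac{c{\left(63 \right)}}{-3352} = \frac{10102}{-11834} + \frac{63 \left(4 + 63 - 40 \cdot 63^{2} - 10 \cdot 63^{3}\right)}{-3352} = 10102 \left(- \frac{1}{11834}\right) + 63 \left(4 + 63 - 158760 - 2500470\right) \left(- \frac{1}{3352}\right) = - \frac{5051}{5917} + 63 \left(4 + 63 - 158760 - 2500470\right) \left(- \frac{1}{3352}\right) = - \frac{5051}{5917} + 63 \left(-2659163\right) \left(- \frac{1}{3352}\right) = - \frac{5051}{5917} - - \frac{167527269}{3352} = - \frac{5051}{5917} + \frac{167527269}{3352} = \frac{991241919721}{19833784}$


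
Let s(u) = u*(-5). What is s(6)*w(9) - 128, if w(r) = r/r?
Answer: -158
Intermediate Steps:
w(r) = 1
s(u) = -5*u
s(6)*w(9) - 128 = -5*6*1 - 128 = -30*1 - 128 = -30 - 128 = -158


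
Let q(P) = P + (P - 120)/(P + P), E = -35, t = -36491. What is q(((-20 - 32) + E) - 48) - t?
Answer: 654425/18 ≈ 36357.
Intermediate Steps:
q(P) = P + (-120 + P)/(2*P) (q(P) = P + (-120 + P)/((2*P)) = P + (-120 + P)*(1/(2*P)) = P + (-120 + P)/(2*P))
q(((-20 - 32) + E) - 48) - t = (½ + (((-20 - 32) - 35) - 48) - 60/(((-20 - 32) - 35) - 48)) - 1*(-36491) = (½ + ((-52 - 35) - 48) - 60/((-52 - 35) - 48)) + 36491 = (½ + (-87 - 48) - 60/(-87 - 48)) + 36491 = (½ - 135 - 60/(-135)) + 36491 = (½ - 135 - 60*(-1/135)) + 36491 = (½ - 135 + 4/9) + 36491 = -2413/18 + 36491 = 654425/18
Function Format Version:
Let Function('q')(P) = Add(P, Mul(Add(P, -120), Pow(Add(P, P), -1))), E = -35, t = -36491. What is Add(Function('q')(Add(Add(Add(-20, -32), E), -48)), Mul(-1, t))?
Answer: Rational(654425, 18) ≈ 36357.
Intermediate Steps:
Function('q')(P) = Add(P, Mul(Rational(1, 2), Pow(P, -1), Add(-120, P))) (Function('q')(P) = Add(P, Mul(Add(-120, P), Pow(Mul(2, P), -1))) = Add(P, Mul(Add(-120, P), Mul(Rational(1, 2), Pow(P, -1)))) = Add(P, Mul(Rational(1, 2), Pow(P, -1), Add(-120, P))))
Add(Function('q')(Add(Add(Add(-20, -32), E), -48)), Mul(-1, t)) = Add(Add(Rational(1, 2), Add(Add(Add(-20, -32), -35), -48), Mul(-60, Pow(Add(Add(Add(-20, -32), -35), -48), -1))), Mul(-1, -36491)) = Add(Add(Rational(1, 2), Add(Add(-52, -35), -48), Mul(-60, Pow(Add(Add(-52, -35), -48), -1))), 36491) = Add(Add(Rational(1, 2), Add(-87, -48), Mul(-60, Pow(Add(-87, -48), -1))), 36491) = Add(Add(Rational(1, 2), -135, Mul(-60, Pow(-135, -1))), 36491) = Add(Add(Rational(1, 2), -135, Mul(-60, Rational(-1, 135))), 36491) = Add(Add(Rational(1, 2), -135, Rational(4, 9)), 36491) = Add(Rational(-2413, 18), 36491) = Rational(654425, 18)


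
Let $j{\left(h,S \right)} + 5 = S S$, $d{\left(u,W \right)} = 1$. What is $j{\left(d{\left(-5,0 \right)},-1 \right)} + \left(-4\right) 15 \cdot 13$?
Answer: $-784$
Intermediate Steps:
$j{\left(h,S \right)} = -5 + S^{2}$ ($j{\left(h,S \right)} = -5 + S S = -5 + S^{2}$)
$j{\left(d{\left(-5,0 \right)},-1 \right)} + \left(-4\right) 15 \cdot 13 = \left(-5 + \left(-1\right)^{2}\right) + \left(-4\right) 15 \cdot 13 = \left(-5 + 1\right) - 780 = -4 - 780 = -784$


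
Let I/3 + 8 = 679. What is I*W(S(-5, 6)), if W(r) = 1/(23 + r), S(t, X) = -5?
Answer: 671/6 ≈ 111.83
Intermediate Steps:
I = 2013 (I = -24 + 3*679 = -24 + 2037 = 2013)
I*W(S(-5, 6)) = 2013/(23 - 5) = 2013/18 = 2013*(1/18) = 671/6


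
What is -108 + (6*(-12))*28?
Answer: -2124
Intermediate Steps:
-108 + (6*(-12))*28 = -108 - 72*28 = -108 - 2016 = -2124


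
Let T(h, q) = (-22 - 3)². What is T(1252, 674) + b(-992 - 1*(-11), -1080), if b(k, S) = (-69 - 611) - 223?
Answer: -278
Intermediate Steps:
T(h, q) = 625 (T(h, q) = (-25)² = 625)
b(k, S) = -903 (b(k, S) = -680 - 223 = -903)
T(1252, 674) + b(-992 - 1*(-11), -1080) = 625 - 903 = -278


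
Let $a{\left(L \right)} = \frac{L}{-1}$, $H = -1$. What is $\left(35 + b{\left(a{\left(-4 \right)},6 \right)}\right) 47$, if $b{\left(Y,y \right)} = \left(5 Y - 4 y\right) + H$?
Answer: $1410$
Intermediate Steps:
$a{\left(L \right)} = - L$ ($a{\left(L \right)} = L \left(-1\right) = - L$)
$b{\left(Y,y \right)} = -1 - 4 y + 5 Y$ ($b{\left(Y,y \right)} = \left(5 Y - 4 y\right) - 1 = \left(- 4 y + 5 Y\right) - 1 = -1 - 4 y + 5 Y$)
$\left(35 + b{\left(a{\left(-4 \right)},6 \right)}\right) 47 = \left(35 - \left(25 - \left(-5\right) \left(-4\right)\right)\right) 47 = \left(35 - 5\right) 47 = 30 \cdot 47 = 1410$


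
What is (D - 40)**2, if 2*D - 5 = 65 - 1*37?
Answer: 2209/4 ≈ 552.25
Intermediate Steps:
D = 33/2 (D = 5/2 + (65 - 1*37)/2 = 5/2 + (65 - 37)/2 = 5/2 + (1/2)*28 = 5/2 + 14 = 33/2 ≈ 16.500)
(D - 40)**2 = (33/2 - 40)**2 = (-47/2)**2 = 2209/4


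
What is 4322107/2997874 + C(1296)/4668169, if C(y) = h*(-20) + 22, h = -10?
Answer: 1834271949101/1272234770246 ≈ 1.4418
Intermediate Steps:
C(y) = 222 (C(y) = -10*(-20) + 22 = 200 + 22 = 222)
4322107/2997874 + C(1296)/4668169 = 4322107/2997874 + 222/4668169 = 1834271949101/1272234770246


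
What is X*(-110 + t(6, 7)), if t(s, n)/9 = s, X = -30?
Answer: 1680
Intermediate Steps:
t(s, n) = 9*s
X*(-110 + t(6, 7)) = -30*(-110 + 9*6) = -30*(-110 + 54) = -30*(-56) = 1680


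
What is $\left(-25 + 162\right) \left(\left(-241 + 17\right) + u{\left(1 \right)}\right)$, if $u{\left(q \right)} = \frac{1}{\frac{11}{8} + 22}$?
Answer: $- \frac{5737560}{187} \approx -30682.0$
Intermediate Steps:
$u{\left(q \right)} = \frac{8}{187}$ ($u{\left(q \right)} = \frac{1}{11 \cdot \frac{1}{8} + 22} = \frac{1}{\frac{11}{8} + 22} = \frac{1}{\frac{187}{8}} = \frac{8}{187}$)
$\left(-25 + 162\right) \left(\left(-241 + 17\right) + u{\left(1 \right)}\right) = \left(-25 + 162\right) \left(\left(-241 + 17\right) + \frac{8}{187}\right) = 137 \left(-224 + \frac{8}{187}\right) = 137 \left(- \frac{41880}{187}\right) = - \frac{5737560}{187}$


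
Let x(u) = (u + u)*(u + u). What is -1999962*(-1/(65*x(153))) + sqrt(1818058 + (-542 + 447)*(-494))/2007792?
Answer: 111109/338130 + sqrt(466247)/1003896 ≈ 0.32928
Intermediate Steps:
x(u) = 4*u**2 (x(u) = (2*u)*(2*u) = 4*u**2)
-1999962*(-1/(65*x(153))) + sqrt(1818058 + (-542 + 447)*(-494))/2007792 = -1999962/((4*153**2)*(-65)) + sqrt(1818058 + (-542 + 447)*(-494))/2007792 = -1999962/((4*23409)*(-65)) + sqrt(1818058 - 95*(-494))*(1/2007792) = -1999962/(93636*(-65)) + sqrt(1818058 + 46930)*(1/2007792) = -1999962/(-6086340) + sqrt(1864988)*(1/2007792) = -1999962*(-1/6086340) + (2*sqrt(466247))*(1/2007792) = 111109/338130 + sqrt(466247)/1003896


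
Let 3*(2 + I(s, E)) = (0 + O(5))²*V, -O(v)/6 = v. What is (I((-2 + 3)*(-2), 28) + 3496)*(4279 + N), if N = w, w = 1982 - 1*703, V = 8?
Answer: 32758852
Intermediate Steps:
O(v) = -6*v
w = 1279 (w = 1982 - 703 = 1279)
I(s, E) = 2398 (I(s, E) = -2 + ((0 - 6*5)²*8)/3 = -2 + ((0 - 30)²*8)/3 = -2 + ((-30)²*8)/3 = -2 + (900*8)/3 = -2 + (⅓)*7200 = -2 + 2400 = 2398)
N = 1279
(I((-2 + 3)*(-2), 28) + 3496)*(4279 + N) = (2398 + 3496)*(4279 + 1279) = 5894*5558 = 32758852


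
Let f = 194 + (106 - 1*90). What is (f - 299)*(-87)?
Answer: 7743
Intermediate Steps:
f = 210 (f = 194 + (106 - 90) = 194 + 16 = 210)
(f - 299)*(-87) = (210 - 299)*(-87) = -89*(-87) = 7743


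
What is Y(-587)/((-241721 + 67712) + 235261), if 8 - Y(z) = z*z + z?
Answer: -171987/30626 ≈ -5.6157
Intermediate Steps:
Y(z) = 8 - z - z² (Y(z) = 8 - (z*z + z) = 8 - (z² + z) = 8 - (z + z²) = 8 + (-z - z²) = 8 - z - z²)
Y(-587)/((-241721 + 67712) + 235261) = (8 - 1*(-587) - 1*(-587)²)/((-241721 + 67712) + 235261) = (8 + 587 - 1*344569)/(-174009 + 235261) = (8 + 587 - 344569)/61252 = -343974*1/61252 = -171987/30626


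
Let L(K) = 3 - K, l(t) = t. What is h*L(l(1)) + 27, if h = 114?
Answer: 255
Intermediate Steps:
h*L(l(1)) + 27 = 114*(3 - 1*1) + 27 = 114*(3 - 1) + 27 = 114*2 + 27 = 228 + 27 = 255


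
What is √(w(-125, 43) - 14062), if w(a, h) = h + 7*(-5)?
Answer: I*√14054 ≈ 118.55*I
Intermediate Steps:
w(a, h) = -35 + h (w(a, h) = h - 35 = -35 + h)
√(w(-125, 43) - 14062) = √((-35 + 43) - 14062) = √(8 - 14062) = √(-14054) = I*√14054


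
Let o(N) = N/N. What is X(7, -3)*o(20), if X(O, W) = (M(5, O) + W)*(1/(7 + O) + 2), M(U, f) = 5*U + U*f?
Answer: 1653/14 ≈ 118.07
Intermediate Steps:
o(N) = 1
X(O, W) = (2 + 1/(7 + O))*(25 + W + 5*O) (X(O, W) = (5*(5 + O) + W)*(1/(7 + O) + 2) = ((25 + 5*O) + W)*(2 + 1/(7 + O)) = (25 + W + 5*O)*(2 + 1/(7 + O)) = (2 + 1/(7 + O))*(25 + W + 5*O))
X(7, -3)*o(20) = ((375 + 10*7² + 15*(-3) + 125*7 + 2*7*(-3))/(7 + 7))*1 = ((375 + 10*49 - 45 + 875 - 42)/14)*1 = ((375 + 490 - 45 + 875 - 42)/14)*1 = ((1/14)*1653)*1 = (1653/14)*1 = 1653/14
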